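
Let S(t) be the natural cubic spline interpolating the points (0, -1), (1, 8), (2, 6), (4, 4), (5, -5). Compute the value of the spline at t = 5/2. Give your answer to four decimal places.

5.4877

Put M_i = S'' at the i-th knot. Here h = (1, 1, 2, 1) and Δ = (9, -2, -1, -9), so the interior equations h_(i-1)·M_(i-1) + 2(h_(i-1)+h_i)·M_i + h_i·M_(i+1) = 6(Δ_i − Δ_(i-1)) read
  1·M_0 + 4·M_1 + 1·M_2 = 6(Δ_1 - Δ_0) = -66
  1·M_1 + 6·M_2 + 2·M_3 = 6(Δ_2 - Δ_1) = 6
  2·M_2 + 6·M_3 + 1·M_4 = 6(Δ_3 - Δ_2) = -48
Natural end conditions: M_0 = M_4 = 0.
Forward elimination and back-substitution give M_0 = 0, M_1 = -1122/61, M_2 = 462/61, M_3 = -642/61, M_4 = 0.
On [2, 4], S(t) = 6 - 155/61·(t - 2) + 231/61·(t - 2)² - 92/61·(t - 2)³.
With (t - 2) = 1/2: S(5/2) = 1339/244.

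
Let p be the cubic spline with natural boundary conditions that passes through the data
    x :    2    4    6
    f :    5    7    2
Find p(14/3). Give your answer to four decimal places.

5.9815

Let m_i = p''(x_i). Step sizes h_i = 2, 2; slopes of the chords Δ_i = (y_(i+1) - y_i)/h_i = 1, -5/2.
  2·m_0 + 8·m_1 + 2·m_2 = 6(Δ_1 - Δ_0) = -21
Natural end conditions: m_0 = m_2 = 0.
Solving the tridiagonal system: m_0 = 0, m_1 = -21/8, m_2 = 0.
On [4, 6], p(x) = 7 - 3/4·(x - 4) - 21/16·(x - 4)² + 7/32·(x - 4)³.
With (x - 4) = 2/3: p(14/3) = 323/54.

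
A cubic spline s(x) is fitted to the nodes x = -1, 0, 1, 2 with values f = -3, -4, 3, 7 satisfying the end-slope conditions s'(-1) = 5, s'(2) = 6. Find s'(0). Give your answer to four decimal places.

1.6667

With M_i denoting the second derivative at x_i, h_i = 1, 1, 1, and Δ_i = (y_(i+1) − y_i)/h_i = -1, 7, 4:
  1·M_0 + 4·M_1 + 1·M_2 = 6(Δ_1 - Δ_0) = 48
  1·M_1 + 4·M_2 + 1·M_3 = 6(Δ_2 - Δ_1) = -18
Clamped end conditions give two more equations: 2h_0·M_0 + h_0·M_1 = 6(Δ_0 - s'(-1)) = -36 and h_2·M_2 + 2h_2·M_3 = 6(s'(2) - Δ_2) = 12.
Hence M_0 = -88/3, M_1 = 68/3, M_2 = -40/3, M_3 = 38/3.
On [0, 1], s'(x) = b_1 + 2c_1·x + 3d_1·x² with b_1 = Δ_1 - h_1(2M_1 + M_2)/6 = 5/3, c_1 = M_1/2 = 34/3, d_1 = (M_2 - M_1)/(6h_1) = -6. So s'(0) = 5/3.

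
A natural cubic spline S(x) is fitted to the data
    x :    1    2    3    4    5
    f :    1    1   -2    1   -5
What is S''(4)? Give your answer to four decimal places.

Put m_i = S'' at the i-th knot. Here h = (1, 1, 1, 1) and Δ = (0, -3, 3, -6), so the interior equations h_(i-1)·m_(i-1) + 2(h_(i-1)+h_i)·m_i + h_i·m_(i+1) = 6(Δ_i − Δ_(i-1)) read
  1·m_0 + 4·m_1 + 1·m_2 = 6(Δ_1 - Δ_0) = -18
  1·m_1 + 4·m_2 + 1·m_3 = 6(Δ_2 - Δ_1) = 36
  1·m_2 + 4·m_3 + 1·m_4 = 6(Δ_3 - Δ_2) = -54
Natural end conditions: m_0 = m_4 = 0.
Hence m_0 = 0, m_1 = -117/14, m_2 = 108/7, m_3 = -243/14, m_4 = 0.

-17.3571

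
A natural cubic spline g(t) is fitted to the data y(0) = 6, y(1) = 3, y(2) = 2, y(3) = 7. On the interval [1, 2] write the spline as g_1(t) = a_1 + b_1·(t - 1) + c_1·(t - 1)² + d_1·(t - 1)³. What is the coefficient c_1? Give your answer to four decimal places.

Write σ_i for g''(x_i). With h_i = 1, 1, 1 and divided differences Δ_i = -3, -1, 5, the continuity of g' gives the tridiagonal system
  1·σ_0 + 4·σ_1 + 1·σ_2 = 6(Δ_1 - Δ_0) = 12
  1·σ_1 + 4·σ_2 + 1·σ_3 = 6(Δ_2 - Δ_1) = 36
Natural end conditions: σ_0 = σ_3 = 0.
Solving the tridiagonal system: σ_0 = 0, σ_1 = 4/5, σ_2 = 44/5, σ_3 = 0.
On [1, 2], with g_1(t) = a_1 + b_1·(t - 1) + c_1·(t - 1)² + d_1·(t - 1)³: c_1 = σ_1/2 = 2/5, d_1 = (σ_2 - σ_1)/(6h_1) = 4/3, b_1 = Δ_1 - h_1(2σ_1 + σ_2)/6 = -41/15.

0.4000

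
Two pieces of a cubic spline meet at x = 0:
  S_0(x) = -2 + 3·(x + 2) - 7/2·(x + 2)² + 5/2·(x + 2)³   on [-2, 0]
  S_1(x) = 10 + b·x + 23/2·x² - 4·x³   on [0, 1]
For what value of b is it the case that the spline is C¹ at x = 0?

19

S_0'(x) = 3 - 7·(x + 2) + 15/2·(x + 2)², so S_0'(0) = 19. On the right, S_1'(0) = b, so b = 19.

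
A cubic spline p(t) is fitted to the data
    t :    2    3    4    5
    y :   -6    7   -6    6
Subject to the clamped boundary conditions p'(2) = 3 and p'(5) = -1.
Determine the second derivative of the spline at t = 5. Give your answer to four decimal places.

With M_i denoting the second derivative at x_i, h_i = 1, 1, 1, and Δ_i = (y_(i+1) − y_i)/h_i = 13, -13, 12:
  1·M_0 + 4·M_1 + 1·M_2 = 6(Δ_1 - Δ_0) = -156
  1·M_1 + 4·M_2 + 1·M_3 = 6(Δ_2 - Δ_1) = 150
Clamped end conditions give two more equations: 2h_0·M_0 + h_0·M_1 = 6(Δ_0 - p'(2)) = 60 and h_2·M_2 + 2h_2·M_3 = 6(p'(5) - Δ_2) = -78.
Forward elimination and back-substitution give M_0 = 202/3, M_1 = -224/3, M_2 = 226/3, M_3 = -230/3.

-76.6667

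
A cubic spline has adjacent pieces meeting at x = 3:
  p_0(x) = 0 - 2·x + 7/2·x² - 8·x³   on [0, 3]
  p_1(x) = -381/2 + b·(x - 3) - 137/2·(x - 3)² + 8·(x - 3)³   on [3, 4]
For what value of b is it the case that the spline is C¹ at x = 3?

-197

p_0'(x) = -2 + 7·x - 24·x², so p_0'(3) = -197. On the right, p_1'(3) = b, so b = -197.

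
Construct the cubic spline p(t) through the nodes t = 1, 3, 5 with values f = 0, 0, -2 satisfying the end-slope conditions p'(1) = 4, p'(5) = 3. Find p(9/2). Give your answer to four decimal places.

Write M_i for p''(x_i). With h_i = 2, 2 and divided differences Δ_i = 0, -1, the continuity of p' gives the tridiagonal system
  2·M_0 + 8·M_1 + 2·M_2 = 6(Δ_1 - Δ_0) = -6
Clamped end conditions give two more equations: 2h_0·M_0 + h_0·M_1 = 6(Δ_0 - p'(1)) = -24 and h_1·M_1 + 2h_1·M_2 = 6(p'(5) - Δ_1) = 24.
Solving: M_0 = -11/2, M_1 = -1, M_2 = 13/2.
On [3, 5], p(t) = 0 - 5/2·(t - 3) - 1/2·(t - 3)² + 5/8·(t - 3)³.
With (t - 3) = 3/2: p(9/2) = -177/64.

-2.7656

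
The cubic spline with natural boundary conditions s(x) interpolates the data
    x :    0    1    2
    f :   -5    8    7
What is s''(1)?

Let m_i = s''(x_i). Step sizes h_i = 1, 1; slopes of the chords Δ_i = (y_(i+1) - y_i)/h_i = 13, -1.
  1·m_0 + 4·m_1 + 1·m_2 = 6(Δ_1 - Δ_0) = -84
Natural end conditions: m_0 = m_2 = 0.
Solving the tridiagonal system: m_0 = 0, m_1 = -21, m_2 = 0.

-21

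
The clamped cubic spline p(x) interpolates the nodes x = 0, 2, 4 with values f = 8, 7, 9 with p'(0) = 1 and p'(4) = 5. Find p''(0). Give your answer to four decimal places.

-2.3750

Put σ_i = p'' at the i-th knot. Here h = (2, 2) and Δ = (-1/2, 1), so the interior equations h_(i-1)·σ_(i-1) + 2(h_(i-1)+h_i)·σ_i + h_i·σ_(i+1) = 6(Δ_i − Δ_(i-1)) read
  2·σ_0 + 8·σ_1 + 2·σ_2 = 6(Δ_1 - Δ_0) = 9
Clamped end conditions give two more equations: 2h_0·σ_0 + h_0·σ_1 = 6(Δ_0 - p'(0)) = -9 and h_1·σ_1 + 2h_1·σ_2 = 6(p'(4) - Δ_1) = 24.
Solving: σ_0 = -19/8, σ_1 = 1/4, σ_2 = 47/8.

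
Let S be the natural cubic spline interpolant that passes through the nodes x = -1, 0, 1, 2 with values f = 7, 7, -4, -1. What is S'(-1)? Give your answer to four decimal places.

Let M_i = S''(x_i). Step sizes h_i = 1, 1, 1; slopes of the chords Δ_i = (y_(i+1) - y_i)/h_i = 0, -11, 3.
  1·M_0 + 4·M_1 + 1·M_2 = 6(Δ_1 - Δ_0) = -66
  1·M_1 + 4·M_2 + 1·M_3 = 6(Δ_2 - Δ_1) = 84
Natural end conditions: M_0 = M_3 = 0.
Forward elimination and back-substitution give M_0 = 0, M_1 = -116/5, M_2 = 134/5, M_3 = 0.
On [-1, 0], S'(x) = b_0 + 2c_0·(x + 1) + 3d_0·(x + 1)² with b_0 = Δ_0 - h_0(2M_0 + M_1)/6 = 58/15, c_0 = M_0/2 = 0, d_0 = (M_1 - M_0)/(6h_0) = -58/15. So S'(-1) = 58/15.

3.8667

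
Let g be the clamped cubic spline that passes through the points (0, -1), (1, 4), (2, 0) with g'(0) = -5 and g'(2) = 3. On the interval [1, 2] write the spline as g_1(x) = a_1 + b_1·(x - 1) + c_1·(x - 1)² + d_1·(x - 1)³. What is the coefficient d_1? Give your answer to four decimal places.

Let M_i = g''(x_i). Step sizes h_i = 1, 1; slopes of the chords Δ_i = (y_(i+1) - y_i)/h_i = 5, -4.
  1·M_0 + 4·M_1 + 1·M_2 = 6(Δ_1 - Δ_0) = -54
Clamped end conditions give two more equations: 2h_0·M_0 + h_0·M_1 = 6(Δ_0 - g'(0)) = 60 and h_1·M_1 + 2h_1·M_2 = 6(g'(2) - Δ_1) = 42.
Solving the tridiagonal system: M_0 = 95/2, M_1 = -35, M_2 = 77/2.
On [1, 2], with g_1(x) = a_1 + b_1·(x - 1) + c_1·(x - 1)² + d_1·(x - 1)³: c_1 = M_1/2 = -35/2, d_1 = (M_2 - M_1)/(6h_1) = 49/4, b_1 = Δ_1 - h_1(2M_1 + M_2)/6 = 5/4.

12.2500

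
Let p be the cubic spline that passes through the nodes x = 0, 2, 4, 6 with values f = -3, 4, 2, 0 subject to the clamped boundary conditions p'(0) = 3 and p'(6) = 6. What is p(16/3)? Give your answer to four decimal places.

Write m_i for p''(x_i). With h_i = 2, 2, 2 and divided differences Δ_i = 7/2, -1, -1, the continuity of p' gives the tridiagonal system
  2·m_0 + 8·m_1 + 2·m_2 = 6(Δ_1 - Δ_0) = -27
  2·m_1 + 8·m_2 + 2·m_3 = 6(Δ_2 - Δ_1) = 0
Clamped end conditions give two more equations: 2h_0·m_0 + h_0·m_1 = 6(Δ_0 - p'(0)) = 3 and h_2·m_2 + 2h_2·m_3 = 6(p'(6) - Δ_2) = 42.
Solving: m_0 = 5/2, m_1 = -7/2, m_2 = -2, m_3 = 23/2.
On [4, 6], p(x) = 2 - 7/2·(x - 4) - 1·(x - 4)² + 9/8·(x - 4)³.
With (x - 4) = 4/3: p(16/3) = -16/9.

-1.7778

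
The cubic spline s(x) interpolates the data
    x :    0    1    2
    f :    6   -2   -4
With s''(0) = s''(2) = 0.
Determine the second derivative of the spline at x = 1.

9

Put M_i = s'' at the i-th knot. Here h = (1, 1) and Δ = (-8, -2), so the interior equations h_(i-1)·M_(i-1) + 2(h_(i-1)+h_i)·M_i + h_i·M_(i+1) = 6(Δ_i − Δ_(i-1)) read
  1·M_0 + 4·M_1 + 1·M_2 = 6(Δ_1 - Δ_0) = 36
Natural end conditions: M_0 = M_2 = 0.
Forward elimination and back-substitution give M_0 = 0, M_1 = 9, M_2 = 0.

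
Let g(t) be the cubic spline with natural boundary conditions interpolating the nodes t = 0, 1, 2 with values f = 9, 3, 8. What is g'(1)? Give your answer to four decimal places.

Put m_i = g'' at the i-th knot. Here h = (1, 1) and Δ = (-6, 5), so the interior equations h_(i-1)·m_(i-1) + 2(h_(i-1)+h_i)·m_i + h_i·m_(i+1) = 6(Δ_i − Δ_(i-1)) read
  1·m_0 + 4·m_1 + 1·m_2 = 6(Δ_1 - Δ_0) = 66
Natural end conditions: m_0 = m_2 = 0.
Solving: m_0 = 0, m_1 = 33/2, m_2 = 0.
On [1, 2], g'(t) = b_1 + 2c_1·(t - 1) + 3d_1·(t - 1)² with b_1 = Δ_1 - h_1(2m_1 + m_2)/6 = -1/2, c_1 = m_1/2 = 33/4, d_1 = (m_2 - m_1)/(6h_1) = -11/4. So g'(1) = -1/2.

-0.5000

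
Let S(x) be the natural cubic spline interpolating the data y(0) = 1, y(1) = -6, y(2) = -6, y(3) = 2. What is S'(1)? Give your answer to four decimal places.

With M_i denoting the second derivative at x_i, h_i = 1, 1, 1, and Δ_i = (y_(i+1) − y_i)/h_i = -7, 0, 8:
  1·M_0 + 4·M_1 + 1·M_2 = 6(Δ_1 - Δ_0) = 42
  1·M_1 + 4·M_2 + 1·M_3 = 6(Δ_2 - Δ_1) = 48
Natural end conditions: M_0 = M_3 = 0.
Forward elimination and back-substitution give M_0 = 0, M_1 = 8, M_2 = 10, M_3 = 0.
On [1, 2], S'(x) = b_1 + 2c_1·(x - 1) + 3d_1·(x - 1)² with b_1 = Δ_1 - h_1(2M_1 + M_2)/6 = -13/3, c_1 = M_1/2 = 4, d_1 = (M_2 - M_1)/(6h_1) = 1/3. So S'(1) = -13/3.

-4.3333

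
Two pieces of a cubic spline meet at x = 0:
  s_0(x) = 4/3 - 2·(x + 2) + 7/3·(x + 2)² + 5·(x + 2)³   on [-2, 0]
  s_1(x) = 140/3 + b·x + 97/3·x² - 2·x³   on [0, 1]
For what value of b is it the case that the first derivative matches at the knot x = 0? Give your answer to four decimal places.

s_0'(x) = -2 + 14/3·(x + 2) + 15·(x + 2)², so s_0'(0) = 202/3. On the right, s_1'(0) = b, so b = 202/3.

67.3333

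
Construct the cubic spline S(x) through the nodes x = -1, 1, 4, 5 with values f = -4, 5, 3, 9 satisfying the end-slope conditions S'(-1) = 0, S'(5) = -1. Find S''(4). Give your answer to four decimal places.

Let M_i = S''(x_i). Step sizes h_i = 2, 3, 1; slopes of the chords Δ_i = (y_(i+1) - y_i)/h_i = 9/2, -2/3, 6.
  2·M_0 + 10·M_1 + 3·M_2 = 6(Δ_1 - Δ_0) = -31
  3·M_1 + 8·M_2 + 1·M_3 = 6(Δ_2 - Δ_1) = 40
Clamped end conditions give two more equations: 2h_0·M_0 + h_0·M_1 = 6(Δ_0 - S'(-1)) = 27 and h_2·M_2 + 2h_2·M_3 = 6(S'(5) - Δ_2) = -42.
Solving the tridiagonal system: M_0 = 67/6, M_1 = -53/6, M_2 = 35/3, M_3 = -161/6.

11.6667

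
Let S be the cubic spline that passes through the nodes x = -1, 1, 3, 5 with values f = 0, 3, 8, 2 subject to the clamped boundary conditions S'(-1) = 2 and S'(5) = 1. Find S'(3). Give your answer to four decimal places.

-1.3333

Write M_i for S''(x_i). With h_i = 2, 2, 2 and divided differences Δ_i = 3/2, 5/2, -3, the continuity of S' gives the tridiagonal system
  2·M_0 + 8·M_1 + 2·M_2 = 6(Δ_1 - Δ_0) = 6
  2·M_1 + 8·M_2 + 2·M_3 = 6(Δ_2 - Δ_1) = -33
Clamped end conditions give two more equations: 2h_0·M_0 + h_0·M_1 = 6(Δ_0 - S'(-1)) = -3 and h_2·M_2 + 2h_2·M_3 = 6(S'(5) - Δ_2) = 24.
Solving the tridiagonal system: M_0 = -7/3, M_1 = 19/6, M_2 = -22/3, M_3 = 29/3.
On [3, 5], S'(x) = b_2 + 2c_2·(x - 3) + 3d_2·(x - 3)² with b_2 = Δ_2 - h_2(2M_2 + M_3)/6 = -4/3, c_2 = M_2/2 = -11/3, d_2 = (M_3 - M_2)/(6h_2) = 17/12. So S'(3) = -4/3.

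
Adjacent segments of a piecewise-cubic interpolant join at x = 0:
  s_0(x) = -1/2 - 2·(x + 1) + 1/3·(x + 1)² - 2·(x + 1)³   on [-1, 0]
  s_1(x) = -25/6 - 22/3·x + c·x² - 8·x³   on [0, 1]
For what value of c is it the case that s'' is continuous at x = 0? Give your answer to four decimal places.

s_0''(x) = 2/3 - 12·(x + 1), so s_0''(0) = -34/3. On the right, s_1''(0) = 2c, so c = -17/3.

-5.6667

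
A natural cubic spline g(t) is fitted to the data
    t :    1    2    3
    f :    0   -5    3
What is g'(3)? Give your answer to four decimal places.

Let m_i = g''(x_i). Step sizes h_i = 1, 1; slopes of the chords Δ_i = (y_(i+1) - y_i)/h_i = -5, 8.
  1·m_0 + 4·m_1 + 1·m_2 = 6(Δ_1 - Δ_0) = 78
Natural end conditions: m_0 = m_2 = 0.
Hence m_0 = 0, m_1 = 39/2, m_2 = 0.
On [2, 3], g'(t) = b_1 + 2c_1·(t - 2) + 3d_1·(t - 2)² with b_1 = Δ_1 - h_1(2m_1 + m_2)/6 = 3/2, c_1 = m_1/2 = 39/4, d_1 = (m_2 - m_1)/(6h_1) = -13/4. So g'(3) = 45/4.

11.2500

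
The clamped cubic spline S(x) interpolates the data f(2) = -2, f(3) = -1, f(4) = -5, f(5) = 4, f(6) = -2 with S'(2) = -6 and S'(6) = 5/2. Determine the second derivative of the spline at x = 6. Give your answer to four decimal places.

47.2321

Let m_i = S''(x_i). Step sizes h_i = 1, 1, 1, 1; slopes of the chords Δ_i = (y_(i+1) - y_i)/h_i = 1, -4, 9, -6.
  1·m_0 + 4·m_1 + 1·m_2 = 6(Δ_1 - Δ_0) = -30
  1·m_1 + 4·m_2 + 1·m_3 = 6(Δ_2 - Δ_1) = 78
  1·m_2 + 4·m_3 + 1·m_4 = 6(Δ_3 - Δ_2) = -90
Clamped end conditions give two more equations: 2h_0·m_0 + h_0·m_1 = 6(Δ_0 - S'(2)) = 42 and h_3·m_3 + 2h_3·m_4 = 6(S'(6) - Δ_3) = 51.
Hence m_0 = 1877/56, m_1 = -701/28, m_2 = 293/8, m_3 = -1217/28, m_4 = 2645/56.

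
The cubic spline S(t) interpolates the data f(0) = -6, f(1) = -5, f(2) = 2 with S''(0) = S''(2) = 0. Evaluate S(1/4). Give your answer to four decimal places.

Write M_i for S''(x_i). With h_i = 1, 1 and divided differences Δ_i = 1, 7, the continuity of S' gives the tridiagonal system
  1·M_0 + 4·M_1 + 1·M_2 = 6(Δ_1 - Δ_0) = 36
Natural end conditions: M_0 = M_2 = 0.
Solving the tridiagonal system: M_0 = 0, M_1 = 9, M_2 = 0.
On [0, 1], S(t) = -6 - 1/2·t + 0·t² + 3/2·t³.
With t = 1/4: S(1/4) = -781/128.

-6.1016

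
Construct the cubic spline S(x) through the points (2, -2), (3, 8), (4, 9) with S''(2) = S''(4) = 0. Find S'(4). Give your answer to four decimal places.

Write m_i for S''(x_i). With h_i = 1, 1 and divided differences Δ_i = 10, 1, the continuity of S' gives the tridiagonal system
  1·m_0 + 4·m_1 + 1·m_2 = 6(Δ_1 - Δ_0) = -54
Natural end conditions: m_0 = m_2 = 0.
Solving: m_0 = 0, m_1 = -27/2, m_2 = 0.
On [3, 4], S'(x) = b_1 + 2c_1·(x - 3) + 3d_1·(x - 3)² with b_1 = Δ_1 - h_1(2m_1 + m_2)/6 = 11/2, c_1 = m_1/2 = -27/4, d_1 = (m_2 - m_1)/(6h_1) = 9/4. So S'(4) = -5/4.

-1.2500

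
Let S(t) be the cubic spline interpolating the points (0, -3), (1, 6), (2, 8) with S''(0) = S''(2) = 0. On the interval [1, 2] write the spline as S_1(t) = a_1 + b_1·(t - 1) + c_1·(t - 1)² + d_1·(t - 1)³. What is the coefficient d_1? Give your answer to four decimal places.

With M_i denoting the second derivative at x_i, h_i = 1, 1, and Δ_i = (y_(i+1) − y_i)/h_i = 9, 2:
  1·M_0 + 4·M_1 + 1·M_2 = 6(Δ_1 - Δ_0) = -42
Natural end conditions: M_0 = M_2 = 0.
Solving: M_0 = 0, M_1 = -21/2, M_2 = 0.
On [1, 2], with S_1(t) = a_1 + b_1·(t - 1) + c_1·(t - 1)² + d_1·(t - 1)³: c_1 = M_1/2 = -21/4, d_1 = (M_2 - M_1)/(6h_1) = 7/4, b_1 = Δ_1 - h_1(2M_1 + M_2)/6 = 11/2.

1.7500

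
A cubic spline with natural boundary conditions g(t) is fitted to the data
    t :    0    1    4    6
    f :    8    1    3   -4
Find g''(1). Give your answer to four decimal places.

7.5352

With M_i denoting the second derivative at x_i, h_i = 1, 3, 2, and Δ_i = (y_(i+1) − y_i)/h_i = -7, 2/3, -7/2:
  1·M_0 + 8·M_1 + 3·M_2 = 6(Δ_1 - Δ_0) = 46
  3·M_1 + 10·M_2 + 2·M_3 = 6(Δ_2 - Δ_1) = -25
Natural end conditions: M_0 = M_3 = 0.
Hence M_0 = 0, M_1 = 535/71, M_2 = -338/71, M_3 = 0.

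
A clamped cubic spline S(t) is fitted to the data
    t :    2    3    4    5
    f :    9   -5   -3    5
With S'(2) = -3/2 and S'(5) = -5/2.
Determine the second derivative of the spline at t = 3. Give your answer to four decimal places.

Put M_i = S'' at the i-th knot. Here h = (1, 1, 1) and Δ = (-14, 2, 8), so the interior equations h_(i-1)·M_(i-1) + 2(h_(i-1)+h_i)·M_i + h_i·M_(i+1) = 6(Δ_i − Δ_(i-1)) read
  1·M_0 + 4·M_1 + 1·M_2 = 6(Δ_1 - Δ_0) = 96
  1·M_1 + 4·M_2 + 1·M_3 = 6(Δ_2 - Δ_1) = 36
Clamped end conditions give two more equations: 2h_0·M_0 + h_0·M_1 = 6(Δ_0 - S'(2)) = -75 and h_2·M_2 + 2h_2·M_3 = 6(S'(5) - Δ_2) = -63.
Solving: M_0 = -829/15, M_1 = 533/15, M_2 = 137/15, M_3 = -541/15.

35.5333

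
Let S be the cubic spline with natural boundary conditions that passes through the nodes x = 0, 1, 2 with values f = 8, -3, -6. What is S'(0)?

With m_i denoting the second derivative at x_i, h_i = 1, 1, and Δ_i = (y_(i+1) − y_i)/h_i = -11, -3:
  1·m_0 + 4·m_1 + 1·m_2 = 6(Δ_1 - Δ_0) = 48
Natural end conditions: m_0 = m_2 = 0.
Forward elimination and back-substitution give m_0 = 0, m_1 = 12, m_2 = 0.
On [0, 1], S'(x) = b_0 + 2c_0·x + 3d_0·x² with b_0 = Δ_0 - h_0(2m_0 + m_1)/6 = -13, c_0 = m_0/2 = 0, d_0 = (m_1 - m_0)/(6h_0) = 2. So S'(0) = -13.

-13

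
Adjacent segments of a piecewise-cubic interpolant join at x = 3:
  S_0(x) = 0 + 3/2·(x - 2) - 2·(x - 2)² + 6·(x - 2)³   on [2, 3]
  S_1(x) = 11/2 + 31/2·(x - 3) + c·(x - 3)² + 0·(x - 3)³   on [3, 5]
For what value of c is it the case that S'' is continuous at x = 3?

S_0''(x) = -4 + 36·(x - 2), so S_0''(3) = 32. On the right, S_1''(3) = 2c, so c = 16.

16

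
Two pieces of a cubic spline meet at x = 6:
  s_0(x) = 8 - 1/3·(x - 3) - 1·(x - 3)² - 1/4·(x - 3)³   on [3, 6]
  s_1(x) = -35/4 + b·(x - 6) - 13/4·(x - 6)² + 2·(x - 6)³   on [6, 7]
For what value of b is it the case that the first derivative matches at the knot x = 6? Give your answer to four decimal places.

s_0'(x) = -1/3 - 2·(x - 3) - 3/4·(x - 3)², so s_0'(6) = -157/12. On the right, s_1'(6) = b, so b = -157/12.

-13.0833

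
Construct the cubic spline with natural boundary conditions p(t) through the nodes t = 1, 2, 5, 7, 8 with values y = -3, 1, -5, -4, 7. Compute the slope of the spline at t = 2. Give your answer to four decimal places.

Put σ_i = p'' at the i-th knot. Here h = (1, 3, 2, 1) and Δ = (4, -2, 1/2, 11), so the interior equations h_(i-1)·σ_(i-1) + 2(h_(i-1)+h_i)·σ_i + h_i·σ_(i+1) = 6(Δ_i − Δ_(i-1)) read
  1·σ_0 + 8·σ_1 + 3·σ_2 = 6(Δ_1 - Δ_0) = -36
  3·σ_1 + 10·σ_2 + 2·σ_3 = 6(Δ_2 - Δ_1) = 15
  2·σ_2 + 6·σ_3 + 1·σ_4 = 6(Δ_3 - Δ_2) = 63
Natural end conditions: σ_0 = σ_4 = 0.
Forward elimination and back-substitution give σ_0 = 0, σ_1 = -954/197, σ_2 = 180/197, σ_3 = 4017/394, σ_4 = 0.
On [2, 5], p'(t) = b_1 + 2c_1·(t - 2) + 3d_1·(t - 2)² with b_1 = Δ_1 - h_1(2σ_1 + σ_2)/6 = 470/197, c_1 = σ_1/2 = -477/197, d_1 = (σ_2 - σ_1)/(6h_1) = 63/197. So p'(2) = 470/197.

2.3858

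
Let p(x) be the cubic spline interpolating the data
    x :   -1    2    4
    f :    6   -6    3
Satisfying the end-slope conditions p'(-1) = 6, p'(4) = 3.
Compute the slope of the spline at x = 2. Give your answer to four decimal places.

-0.4500

With M_i denoting the second derivative at x_i, h_i = 3, 2, and Δ_i = (y_(i+1) − y_i)/h_i = -4, 9/2:
  3·M_0 + 10·M_1 + 2·M_2 = 6(Δ_1 - Δ_0) = 51
Clamped end conditions give two more equations: 2h_0·M_0 + h_0·M_1 = 6(Δ_0 - p'(-1)) = -60 and h_1·M_1 + 2h_1·M_2 = 6(p'(4) - Δ_1) = -9.
Forward elimination and back-substitution give M_0 = -157/10, M_1 = 57/5, M_2 = -159/20.
On [2, 4], p'(x) = b_1 + 2c_1·(x - 2) + 3d_1·(x - 2)² with b_1 = Δ_1 - h_1(2M_1 + M_2)/6 = -9/20, c_1 = M_1/2 = 57/10, d_1 = (M_2 - M_1)/(6h_1) = -129/80. So p'(2) = -9/20.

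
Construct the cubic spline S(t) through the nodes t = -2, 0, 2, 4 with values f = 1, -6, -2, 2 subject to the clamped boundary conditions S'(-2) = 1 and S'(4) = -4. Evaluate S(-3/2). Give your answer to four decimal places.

Put M_i = S'' at the i-th knot. Here h = (2, 2, 2) and Δ = (-7/2, 2, 2), so the interior equations h_(i-1)·M_(i-1) + 2(h_(i-1)+h_i)·M_i + h_i·M_(i+1) = 6(Δ_i − Δ_(i-1)) read
  2·M_0 + 8·M_1 + 2·M_2 = 6(Δ_1 - Δ_0) = 33
  2·M_1 + 8·M_2 + 2·M_3 = 6(Δ_2 - Δ_1) = 0
Clamped end conditions give two more equations: 2h_0·M_0 + h_0·M_1 = 6(Δ_0 - S'(-2)) = -27 and h_2·M_2 + 2h_2·M_3 = 6(S'(4) - Δ_2) = -36.
Solving the tridiagonal system: M_0 = -299/30, M_1 = 193/30, M_2 = 11/15, M_3 = -281/30.
On [-2, 0], S(t) = 1 + 1·(t + 2) - 299/60·(t + 2)² + 41/30·(t + 2)³.
With (t + 2) = 1/2: S(-3/2) = 17/40.

0.4250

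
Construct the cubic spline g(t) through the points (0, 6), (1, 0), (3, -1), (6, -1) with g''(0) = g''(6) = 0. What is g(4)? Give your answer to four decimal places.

Put σ_i = g'' at the i-th knot. Here h = (1, 2, 3) and Δ = (-6, -1/2, 0), so the interior equations h_(i-1)·σ_(i-1) + 2(h_(i-1)+h_i)·σ_i + h_i·σ_(i+1) = 6(Δ_i − Δ_(i-1)) read
  1·σ_0 + 6·σ_1 + 2·σ_2 = 6(Δ_1 - Δ_0) = 33
  2·σ_1 + 10·σ_2 + 3·σ_3 = 6(Δ_2 - Δ_1) = 3
Natural end conditions: σ_0 = σ_3 = 0.
Hence σ_0 = 0, σ_1 = 81/14, σ_2 = -6/7, σ_3 = 0.
On [3, 6], g(t) = -1 + 6/7·(t - 3) - 3/7·(t - 3)² + 1/21·(t - 3)³.
With (t - 3) = 1: g(4) = -11/21.

-0.5238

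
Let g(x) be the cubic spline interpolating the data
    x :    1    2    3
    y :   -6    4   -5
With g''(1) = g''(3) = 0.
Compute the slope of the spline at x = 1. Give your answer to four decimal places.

14.7500

Let M_i = g''(x_i). Step sizes h_i = 1, 1; slopes of the chords Δ_i = (y_(i+1) - y_i)/h_i = 10, -9.
  1·M_0 + 4·M_1 + 1·M_2 = 6(Δ_1 - Δ_0) = -114
Natural end conditions: M_0 = M_2 = 0.
Hence M_0 = 0, M_1 = -57/2, M_2 = 0.
On [1, 2], g'(x) = b_0 + 2c_0·(x - 1) + 3d_0·(x - 1)² with b_0 = Δ_0 - h_0(2M_0 + M_1)/6 = 59/4, c_0 = M_0/2 = 0, d_0 = (M_1 - M_0)/(6h_0) = -19/4. So g'(1) = 59/4.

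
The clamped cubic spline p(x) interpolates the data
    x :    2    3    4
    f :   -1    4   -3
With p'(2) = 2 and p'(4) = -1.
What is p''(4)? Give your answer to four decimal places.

Put M_i = p'' at the i-th knot. Here h = (1, 1) and Δ = (5, -7), so the interior equations h_(i-1)·M_(i-1) + 2(h_(i-1)+h_i)·M_i + h_i·M_(i+1) = 6(Δ_i − Δ_(i-1)) read
  1·M_0 + 4·M_1 + 1·M_2 = 6(Δ_1 - Δ_0) = -72
Clamped end conditions give two more equations: 2h_0·M_0 + h_0·M_1 = 6(Δ_0 - p'(2)) = 18 and h_1·M_1 + 2h_1·M_2 = 6(p'(4) - Δ_1) = 36.
Hence M_0 = 51/2, M_1 = -33, M_2 = 69/2.

34.5000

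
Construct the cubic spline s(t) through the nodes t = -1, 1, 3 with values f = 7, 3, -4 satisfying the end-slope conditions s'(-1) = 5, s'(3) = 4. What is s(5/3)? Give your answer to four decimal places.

-1.2963

Write σ_i for s''(x_i). With h_i = 2, 2 and divided differences Δ_i = -2, -7/2, the continuity of s' gives the tridiagonal system
  2·σ_0 + 8·σ_1 + 2·σ_2 = 6(Δ_1 - Δ_0) = -9
Clamped end conditions give two more equations: 2h_0·σ_0 + h_0·σ_1 = 6(Δ_0 - s'(-1)) = -42 and h_1·σ_1 + 2h_1·σ_2 = 6(s'(3) - Δ_1) = 45.
Forward elimination and back-substitution give σ_0 = -77/8, σ_1 = -7/4, σ_2 = 97/8.
On [1, 3], s(t) = 3 - 51/8·(t - 1) - 7/8·(t - 1)² + 37/32·(t - 1)³.
With (t - 1) = 2/3: s(5/3) = -35/27.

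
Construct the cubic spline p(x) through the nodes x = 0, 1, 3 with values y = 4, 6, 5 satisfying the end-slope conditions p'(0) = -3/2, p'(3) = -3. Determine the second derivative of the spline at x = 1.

-4

With M_i denoting the second derivative at x_i, h_i = 1, 2, and Δ_i = (y_(i+1) − y_i)/h_i = 2, -1/2:
  1·M_0 + 6·M_1 + 2·M_2 = 6(Δ_1 - Δ_0) = -15
Clamped end conditions give two more equations: 2h_0·M_0 + h_0·M_1 = 6(Δ_0 - p'(0)) = 21 and h_1·M_1 + 2h_1·M_2 = 6(p'(3) - Δ_1) = -15.
Hence M_0 = 25/2, M_1 = -4, M_2 = -7/4.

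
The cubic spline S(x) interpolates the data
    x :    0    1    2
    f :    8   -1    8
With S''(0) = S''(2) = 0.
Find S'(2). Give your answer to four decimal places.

13.5000

Let M_i = S''(x_i). Step sizes h_i = 1, 1; slopes of the chords Δ_i = (y_(i+1) - y_i)/h_i = -9, 9.
  1·M_0 + 4·M_1 + 1·M_2 = 6(Δ_1 - Δ_0) = 108
Natural end conditions: M_0 = M_2 = 0.
Hence M_0 = 0, M_1 = 27, M_2 = 0.
On [1, 2], S'(x) = b_1 + 2c_1·(x - 1) + 3d_1·(x - 1)² with b_1 = Δ_1 - h_1(2M_1 + M_2)/6 = 0, c_1 = M_1/2 = 27/2, d_1 = (M_2 - M_1)/(6h_1) = -9/2. So S'(2) = 27/2.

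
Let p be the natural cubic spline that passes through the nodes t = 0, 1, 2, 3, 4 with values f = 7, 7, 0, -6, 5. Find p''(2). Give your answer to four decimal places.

Put σ_i = p'' at the i-th knot. Here h = (1, 1, 1, 1) and Δ = (0, -7, -6, 11), so the interior equations h_(i-1)·σ_(i-1) + 2(h_(i-1)+h_i)·σ_i + h_i·σ_(i+1) = 6(Δ_i − Δ_(i-1)) read
  1·σ_0 + 4·σ_1 + 1·σ_2 = 6(Δ_1 - Δ_0) = -42
  1·σ_1 + 4·σ_2 + 1·σ_3 = 6(Δ_2 - Δ_1) = 6
  1·σ_2 + 4·σ_3 + 1·σ_4 = 6(Δ_3 - Δ_2) = 102
Natural end conditions: σ_0 = σ_4 = 0.
Hence σ_0 = 0, σ_1 = -69/7, σ_2 = -18/7, σ_3 = 183/7, σ_4 = 0.

-2.5714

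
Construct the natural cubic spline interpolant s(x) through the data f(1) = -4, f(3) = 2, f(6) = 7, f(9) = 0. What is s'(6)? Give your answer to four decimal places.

-0.3874

Put M_i = s'' at the i-th knot. Here h = (2, 3, 3) and Δ = (3, 5/3, -7/3), so the interior equations h_(i-1)·M_(i-1) + 2(h_(i-1)+h_i)·M_i + h_i·M_(i+1) = 6(Δ_i − Δ_(i-1)) read
  2·M_0 + 10·M_1 + 3·M_2 = 6(Δ_1 - Δ_0) = -8
  3·M_1 + 12·M_2 + 3·M_3 = 6(Δ_2 - Δ_1) = -24
Natural end conditions: M_0 = M_3 = 0.
Solving the tridiagonal system: M_0 = 0, M_1 = -8/37, M_2 = -72/37, M_3 = 0.
On [6, 9], s'(x) = b_2 + 2c_2·(x - 6) + 3d_2·(x - 6)² with b_2 = Δ_2 - h_2(2M_2 + M_3)/6 = -43/111, c_2 = M_2/2 = -36/37, d_2 = (M_3 - M_2)/(6h_2) = 4/37. So s'(6) = -43/111.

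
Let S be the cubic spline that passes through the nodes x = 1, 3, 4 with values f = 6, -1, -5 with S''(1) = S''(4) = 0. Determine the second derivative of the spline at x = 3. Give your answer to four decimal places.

-0.5000

With M_i denoting the second derivative at x_i, h_i = 2, 1, and Δ_i = (y_(i+1) − y_i)/h_i = -7/2, -4:
  2·M_0 + 6·M_1 + 1·M_2 = 6(Δ_1 - Δ_0) = -3
Natural end conditions: M_0 = M_2 = 0.
Forward elimination and back-substitution give M_0 = 0, M_1 = -1/2, M_2 = 0.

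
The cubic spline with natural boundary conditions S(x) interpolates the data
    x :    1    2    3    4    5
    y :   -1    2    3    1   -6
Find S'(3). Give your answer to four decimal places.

Let M_i = S''(x_i). Step sizes h_i = 1, 1, 1, 1; slopes of the chords Δ_i = (y_(i+1) - y_i)/h_i = 3, 1, -2, -7.
  1·M_0 + 4·M_1 + 1·M_2 = 6(Δ_1 - Δ_0) = -12
  1·M_1 + 4·M_2 + 1·M_3 = 6(Δ_2 - Δ_1) = -18
  1·M_2 + 4·M_3 + 1·M_4 = 6(Δ_3 - Δ_2) = -30
Natural end conditions: M_0 = M_4 = 0.
Hence M_0 = 0, M_1 = -69/28, M_2 = -15/7, M_3 = -195/28, M_4 = 0.
On [3, 4], S'(x) = b_2 + 2c_2·(x - 3) + 3d_2·(x - 3)² with b_2 = Δ_2 - h_2(2M_2 + M_3)/6 = -1/8, c_2 = M_2/2 = -15/14, d_2 = (M_3 - M_2)/(6h_2) = -45/56. So S'(3) = -1/8.

-0.1250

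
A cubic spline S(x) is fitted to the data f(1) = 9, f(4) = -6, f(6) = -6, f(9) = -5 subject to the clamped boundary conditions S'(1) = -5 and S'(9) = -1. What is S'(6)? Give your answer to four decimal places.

Let m_i = S''(x_i). Step sizes h_i = 3, 2, 3; slopes of the chords Δ_i = (y_(i+1) - y_i)/h_i = -5, 0, 1/3.
  3·m_0 + 10·m_1 + 2·m_2 = 6(Δ_1 - Δ_0) = 30
  2·m_1 + 10·m_2 + 3·m_3 = 6(Δ_2 - Δ_1) = 2
Clamped end conditions give two more equations: 2h_0·m_0 + h_0·m_1 = 6(Δ_0 - S'(1)) = 0 and h_2·m_2 + 2h_2·m_3 = 6(S'(9) - Δ_2) = -8.
Solving: m_0 = -162/91, m_1 = 324/91, m_2 = -12/91, m_3 = -346/273.
On [6, 9], S'(x) = b_2 + 2c_2·(x - 6) + 3d_2·(x - 6)² with b_2 = Δ_2 - h_2(2m_2 + m_3)/6 = 100/91, c_2 = m_2/2 = -6/91, d_2 = (m_3 - m_2)/(6h_2) = -155/2457. So S'(6) = 100/91.

1.0989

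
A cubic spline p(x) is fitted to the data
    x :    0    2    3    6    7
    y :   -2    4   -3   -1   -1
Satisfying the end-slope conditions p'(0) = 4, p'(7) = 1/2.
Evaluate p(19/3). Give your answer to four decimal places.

-0.9131

With M_i denoting the second derivative at x_i, h_i = 2, 1, 3, 1, and Δ_i = (y_(i+1) − y_i)/h_i = 3, -7, 2/3, 0:
  2·M_0 + 6·M_1 + 1·M_2 = 6(Δ_1 - Δ_0) = -60
  1·M_1 + 8·M_2 + 3·M_3 = 6(Δ_2 - Δ_1) = 46
  3·M_2 + 8·M_3 + 1·M_4 = 6(Δ_3 - Δ_2) = -4
Clamped end conditions give two more equations: 2h_0·M_0 + h_0·M_1 = 6(Δ_0 - p'(0)) = -6 and h_3·M_3 + 2h_3·M_4 = 6(p'(7) - Δ_3) = 3.
Solving: M_0 = 842/165, M_1 = -2179/165, M_2 = 298/33, M_3 = -239/55, M_4 = 202/55.
On [6, 7], p(x) = -1 + 46/55·(x - 6) - 239/110·(x - 6)² + 147/110·(x - 6)³.
With (x - 6) = 1/3: p(19/3) = -452/495.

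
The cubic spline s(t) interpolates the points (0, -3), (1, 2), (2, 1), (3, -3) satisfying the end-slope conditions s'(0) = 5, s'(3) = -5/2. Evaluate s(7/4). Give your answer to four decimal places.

Let m_i = s''(x_i). Step sizes h_i = 1, 1, 1; slopes of the chords Δ_i = (y_(i+1) - y_i)/h_i = 5, -1, -4.
  1·m_0 + 4·m_1 + 1·m_2 = 6(Δ_1 - Δ_0) = -36
  1·m_1 + 4·m_2 + 1·m_3 = 6(Δ_2 - Δ_1) = -18
Clamped end conditions give two more equations: 2h_0·m_0 + h_0·m_1 = 6(Δ_0 - s'(0)) = 0 and h_2·m_2 + 2h_2·m_3 = 6(s'(3) - Δ_2) = 9.
Forward elimination and back-substitution give m_0 = 23/5, m_1 = -46/5, m_2 = -19/5, m_3 = 32/5.
On [1, 2], s(t) = 2 + 27/10·(t - 1) - 23/5·(t - 1)² + 9/10·(t - 1)³.
With (t - 1) = 3/4: s(7/4) = 1163/640.

1.8172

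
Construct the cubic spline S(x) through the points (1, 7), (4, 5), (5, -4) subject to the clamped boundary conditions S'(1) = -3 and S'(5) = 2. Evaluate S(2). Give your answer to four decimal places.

Let σ_i = S''(x_i). Step sizes h_i = 3, 1; slopes of the chords Δ_i = (y_(i+1) - y_i)/h_i = -2/3, -9.
  3·σ_0 + 8·σ_1 + 1·σ_2 = 6(Δ_1 - Δ_0) = -50
Clamped end conditions give two more equations: 2h_0·σ_0 + h_0·σ_1 = 6(Δ_0 - S'(1)) = 14 and h_1·σ_1 + 2h_1·σ_2 = 6(S'(5) - Δ_1) = 66.
Hence σ_0 = 59/6, σ_1 = -15, σ_2 = 81/2.
On [1, 4], S(x) = 7 - 3·(x - 1) + 59/12·(x - 1)² - 149/108·(x - 1)³.
With (x - 1) = 1: S(2) = 407/54.

7.5370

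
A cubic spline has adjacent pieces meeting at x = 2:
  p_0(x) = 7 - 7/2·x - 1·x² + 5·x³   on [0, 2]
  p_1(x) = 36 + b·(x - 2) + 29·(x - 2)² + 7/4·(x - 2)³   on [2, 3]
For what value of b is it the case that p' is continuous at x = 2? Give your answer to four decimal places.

52.5000

p_0'(x) = -7/2 - 2·x + 15·x², so p_0'(2) = 105/2. On the right, p_1'(2) = b, so b = 105/2.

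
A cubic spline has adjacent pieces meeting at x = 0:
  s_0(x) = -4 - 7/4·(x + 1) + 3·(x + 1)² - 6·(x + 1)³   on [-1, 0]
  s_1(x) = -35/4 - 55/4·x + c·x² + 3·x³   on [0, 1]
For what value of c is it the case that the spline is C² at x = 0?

-15

s_0''(x) = 6 - 36·(x + 1), so s_0''(0) = -30. On the right, s_1''(0) = 2c, so c = -15.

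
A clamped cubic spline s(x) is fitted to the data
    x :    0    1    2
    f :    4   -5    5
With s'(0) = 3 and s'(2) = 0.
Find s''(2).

Put M_i = s'' at the i-th knot. Here h = (1, 1) and Δ = (-9, 10), so the interior equations h_(i-1)·M_(i-1) + 2(h_(i-1)+h_i)·M_i + h_i·M_(i+1) = 6(Δ_i − Δ_(i-1)) read
  1·M_0 + 4·M_1 + 1·M_2 = 6(Δ_1 - Δ_0) = 114
Clamped end conditions give two more equations: 2h_0·M_0 + h_0·M_1 = 6(Δ_0 - s'(0)) = -72 and h_1·M_1 + 2h_1·M_2 = 6(s'(2) - Δ_1) = -60.
Hence M_0 = -66, M_1 = 60, M_2 = -60.

-60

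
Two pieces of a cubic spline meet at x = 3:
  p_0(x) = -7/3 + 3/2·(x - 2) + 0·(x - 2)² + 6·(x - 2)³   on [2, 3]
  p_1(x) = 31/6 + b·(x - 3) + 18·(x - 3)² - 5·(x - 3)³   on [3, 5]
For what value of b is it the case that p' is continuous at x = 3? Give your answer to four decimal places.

p_0'(x) = 3/2 + 0·(x - 2) + 18·(x - 2)², so p_0'(3) = 39/2. On the right, p_1'(3) = b, so b = 39/2.

19.5000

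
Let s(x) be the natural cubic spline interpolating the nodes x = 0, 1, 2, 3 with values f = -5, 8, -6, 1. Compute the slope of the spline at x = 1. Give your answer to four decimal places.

-4.2000

Write M_i for s''(x_i). With h_i = 1, 1, 1 and divided differences Δ_i = 13, -14, 7, the continuity of s' gives the tridiagonal system
  1·M_0 + 4·M_1 + 1·M_2 = 6(Δ_1 - Δ_0) = -162
  1·M_1 + 4·M_2 + 1·M_3 = 6(Δ_2 - Δ_1) = 126
Natural end conditions: M_0 = M_3 = 0.
Solving the tridiagonal system: M_0 = 0, M_1 = -258/5, M_2 = 222/5, M_3 = 0.
On [1, 2], s'(x) = b_1 + 2c_1·(x - 1) + 3d_1·(x - 1)² with b_1 = Δ_1 - h_1(2M_1 + M_2)/6 = -21/5, c_1 = M_1/2 = -129/5, d_1 = (M_2 - M_1)/(6h_1) = 16. So s'(1) = -21/5.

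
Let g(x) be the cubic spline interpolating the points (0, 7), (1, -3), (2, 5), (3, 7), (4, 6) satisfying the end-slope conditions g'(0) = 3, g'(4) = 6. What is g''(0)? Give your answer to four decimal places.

-62.7857

With M_i denoting the second derivative at x_i, h_i = 1, 1, 1, 1, and Δ_i = (y_(i+1) − y_i)/h_i = -10, 8, 2, -1:
  1·M_0 + 4·M_1 + 1·M_2 = 6(Δ_1 - Δ_0) = 108
  1·M_1 + 4·M_2 + 1·M_3 = 6(Δ_2 - Δ_1) = -36
  1·M_2 + 4·M_3 + 1·M_4 = 6(Δ_3 - Δ_2) = -18
Clamped end conditions give two more equations: 2h_0·M_0 + h_0·M_1 = 6(Δ_0 - g'(0)) = -78 and h_3·M_3 + 2h_3·M_4 = 6(g'(4) - Δ_3) = 42.
Solving: M_0 = -879/14, M_1 = 333/7, M_2 = -39/2, M_3 = -39/7, M_4 = 333/14.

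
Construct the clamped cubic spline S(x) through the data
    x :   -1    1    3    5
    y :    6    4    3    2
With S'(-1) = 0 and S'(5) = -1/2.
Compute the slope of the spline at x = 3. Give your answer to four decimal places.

-0.3667

Let σ_i = S''(x_i). Step sizes h_i = 2, 2, 2; slopes of the chords Δ_i = (y_(i+1) - y_i)/h_i = -1, -1/2, -1/2.
  2·σ_0 + 8·σ_1 + 2·σ_2 = 6(Δ_1 - Δ_0) = 3
  2·σ_1 + 8·σ_2 + 2·σ_3 = 6(Δ_2 - Δ_1) = 0
Clamped end conditions give two more equations: 2h_0·σ_0 + h_0·σ_1 = 6(Δ_0 - S'(-1)) = -6 and h_2·σ_2 + 2h_2·σ_3 = 6(S'(5) - Δ_2) = 0.
Solving the tridiagonal system: σ_0 = -59/30, σ_1 = 14/15, σ_2 = -4/15, σ_3 = 2/15.
On [3, 5], S'(x) = b_2 + 2c_2·(x - 3) + 3d_2·(x - 3)² with b_2 = Δ_2 - h_2(2σ_2 + σ_3)/6 = -11/30, c_2 = σ_2/2 = -2/15, d_2 = (σ_3 - σ_2)/(6h_2) = 1/30. So S'(3) = -11/30.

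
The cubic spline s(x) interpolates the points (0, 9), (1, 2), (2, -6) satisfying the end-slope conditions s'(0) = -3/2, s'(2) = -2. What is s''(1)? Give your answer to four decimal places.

-2.5000

Write M_i for s''(x_i). With h_i = 1, 1 and divided differences Δ_i = -7, -8, the continuity of s' gives the tridiagonal system
  1·M_0 + 4·M_1 + 1·M_2 = 6(Δ_1 - Δ_0) = -6
Clamped end conditions give two more equations: 2h_0·M_0 + h_0·M_1 = 6(Δ_0 - s'(0)) = -33 and h_1·M_1 + 2h_1·M_2 = 6(s'(2) - Δ_1) = 36.
Forward elimination and back-substitution give M_0 = -61/4, M_1 = -5/2, M_2 = 77/4.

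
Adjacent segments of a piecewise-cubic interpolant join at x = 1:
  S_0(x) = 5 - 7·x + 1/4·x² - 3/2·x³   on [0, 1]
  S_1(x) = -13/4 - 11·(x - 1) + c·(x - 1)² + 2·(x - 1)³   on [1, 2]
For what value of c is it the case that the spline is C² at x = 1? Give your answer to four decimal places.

-4.2500

S_0''(x) = 1/2 - 9·x, so S_0''(1) = -17/2. On the right, S_1''(1) = 2c, so c = -17/4.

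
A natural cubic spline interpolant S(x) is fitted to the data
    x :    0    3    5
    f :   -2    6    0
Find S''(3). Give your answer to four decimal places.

With σ_i denoting the second derivative at x_i, h_i = 3, 2, and Δ_i = (y_(i+1) − y_i)/h_i = 8/3, -3:
  3·σ_0 + 10·σ_1 + 2·σ_2 = 6(Δ_1 - Δ_0) = -34
Natural end conditions: σ_0 = σ_2 = 0.
Solving the tridiagonal system: σ_0 = 0, σ_1 = -17/5, σ_2 = 0.

-3.4000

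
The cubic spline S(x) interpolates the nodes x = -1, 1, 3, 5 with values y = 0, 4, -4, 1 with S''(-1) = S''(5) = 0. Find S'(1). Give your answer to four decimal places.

Let σ_i = S''(x_i). Step sizes h_i = 2, 2, 2; slopes of the chords Δ_i = (y_(i+1) - y_i)/h_i = 2, -4, 5/2.
  2·σ_0 + 8·σ_1 + 2·σ_2 = 6(Δ_1 - Δ_0) = -36
  2·σ_1 + 8·σ_2 + 2·σ_3 = 6(Δ_2 - Δ_1) = 39
Natural end conditions: σ_0 = σ_3 = 0.
Hence σ_0 = 0, σ_1 = -61/10, σ_2 = 32/5, σ_3 = 0.
On [1, 3], S'(x) = b_1 + 2c_1·(x - 1) + 3d_1·(x - 1)² with b_1 = Δ_1 - h_1(2σ_1 + σ_2)/6 = -31/15, c_1 = σ_1/2 = -61/20, d_1 = (σ_2 - σ_1)/(6h_1) = 25/24. So S'(1) = -31/15.

-2.0667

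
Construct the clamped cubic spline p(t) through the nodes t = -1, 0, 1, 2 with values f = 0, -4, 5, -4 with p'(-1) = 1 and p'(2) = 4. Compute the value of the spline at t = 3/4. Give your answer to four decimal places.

4.0625

Write m_i for p''(x_i). With h_i = 1, 1, 1 and divided differences Δ_i = -4, 9, -9, the continuity of p' gives the tridiagonal system
  1·m_0 + 4·m_1 + 1·m_2 = 6(Δ_1 - Δ_0) = 78
  1·m_1 + 4·m_2 + 1·m_3 = 6(Δ_2 - Δ_1) = -108
Clamped end conditions give two more equations: 2h_0·m_0 + h_0·m_1 = 6(Δ_0 - p'(-1)) = -30 and h_2·m_2 + 2h_2·m_3 = 6(p'(2) - Δ_2) = 78.
Solving: m_0 = -36, m_1 = 42, m_2 = -54, m_3 = 66.
On [0, 1], p(t) = -4 + 4·t + 21·t² - 16·t³.
With t = 3/4: p(3/4) = 65/16.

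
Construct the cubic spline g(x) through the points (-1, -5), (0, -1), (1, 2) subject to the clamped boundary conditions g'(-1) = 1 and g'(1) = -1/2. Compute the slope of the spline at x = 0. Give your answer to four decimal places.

5.1250

Write M_i for g''(x_i). With h_i = 1, 1 and divided differences Δ_i = 4, 3, the continuity of g' gives the tridiagonal system
  1·M_0 + 4·M_1 + 1·M_2 = 6(Δ_1 - Δ_0) = -6
Clamped end conditions give two more equations: 2h_0·M_0 + h_0·M_1 = 6(Δ_0 - g'(-1)) = 18 and h_1·M_1 + 2h_1·M_2 = 6(g'(1) - Δ_1) = -21.
Forward elimination and back-substitution give M_0 = 39/4, M_1 = -3/2, M_2 = -39/4.
On [0, 1], g'(x) = b_1 + 2c_1·x + 3d_1·x² with b_1 = Δ_1 - h_1(2M_1 + M_2)/6 = 41/8, c_1 = M_1/2 = -3/4, d_1 = (M_2 - M_1)/(6h_1) = -11/8. So g'(0) = 41/8.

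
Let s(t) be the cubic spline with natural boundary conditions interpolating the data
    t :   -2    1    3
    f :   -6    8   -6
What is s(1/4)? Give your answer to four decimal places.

With σ_i denoting the second derivative at x_i, h_i = 3, 2, and Δ_i = (y_(i+1) − y_i)/h_i = 14/3, -7:
  3·σ_0 + 10·σ_1 + 2·σ_2 = 6(Δ_1 - Δ_0) = -70
Natural end conditions: σ_0 = σ_2 = 0.
Hence σ_0 = 0, σ_1 = -7, σ_2 = 0.
On [-2, 1], s(t) = -6 + 49/6·(t + 2) + 0·(t + 2)² - 7/18·(t + 2)³.
With (t + 2) = 9/4: s(1/4) = 1017/128.

7.9453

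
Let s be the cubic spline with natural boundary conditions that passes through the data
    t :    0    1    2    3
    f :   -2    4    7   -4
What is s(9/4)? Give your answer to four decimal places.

With M_i denoting the second derivative at x_i, h_i = 1, 1, 1, and Δ_i = (y_(i+1) − y_i)/h_i = 6, 3, -11:
  1·M_0 + 4·M_1 + 1·M_2 = 6(Δ_1 - Δ_0) = -18
  1·M_1 + 4·M_2 + 1·M_3 = 6(Δ_2 - Δ_1) = -84
Natural end conditions: M_0 = M_3 = 0.
Solving the tridiagonal system: M_0 = 0, M_1 = 4/5, M_2 = -106/5, M_3 = 0.
On [2, 3], s(t) = 7 - 59/15·(t - 2) - 53/5·(t - 2)² + 53/15·(t - 2)³.
With (t - 2) = 1/4: s(9/4) = 1731/320.

5.4094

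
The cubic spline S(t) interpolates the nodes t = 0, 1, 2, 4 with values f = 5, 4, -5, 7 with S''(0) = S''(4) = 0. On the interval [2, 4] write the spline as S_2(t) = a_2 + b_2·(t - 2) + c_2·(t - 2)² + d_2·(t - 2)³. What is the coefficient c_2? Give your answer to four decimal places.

8.8696

Write m_i for S''(x_i). With h_i = 1, 1, 2 and divided differences Δ_i = -1, -9, 6, the continuity of S' gives the tridiagonal system
  1·m_0 + 4·m_1 + 1·m_2 = 6(Δ_1 - Δ_0) = -48
  1·m_1 + 6·m_2 + 2·m_3 = 6(Δ_2 - Δ_1) = 90
Natural end conditions: m_0 = m_3 = 0.
Solving: m_0 = 0, m_1 = -378/23, m_2 = 408/23, m_3 = 0.
On [2, 4], with S_2(t) = a_2 + b_2·(t - 2) + c_2·(t - 2)² + d_2·(t - 2)³: c_2 = m_2/2 = 204/23, d_2 = (m_3 - m_2)/(6h_2) = -34/23, b_2 = Δ_2 - h_2(2m_2 + m_3)/6 = -134/23.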